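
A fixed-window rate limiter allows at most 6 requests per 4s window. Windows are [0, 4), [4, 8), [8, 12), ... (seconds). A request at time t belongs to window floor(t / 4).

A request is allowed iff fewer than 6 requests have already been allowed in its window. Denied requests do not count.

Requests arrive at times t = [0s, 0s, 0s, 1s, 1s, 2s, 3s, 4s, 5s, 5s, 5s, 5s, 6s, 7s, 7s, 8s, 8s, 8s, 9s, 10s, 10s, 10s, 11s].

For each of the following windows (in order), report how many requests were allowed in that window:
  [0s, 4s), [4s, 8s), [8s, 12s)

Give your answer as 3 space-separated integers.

Processing requests:
  req#1 t=0s (window 0): ALLOW
  req#2 t=0s (window 0): ALLOW
  req#3 t=0s (window 0): ALLOW
  req#4 t=1s (window 0): ALLOW
  req#5 t=1s (window 0): ALLOW
  req#6 t=2s (window 0): ALLOW
  req#7 t=3s (window 0): DENY
  req#8 t=4s (window 1): ALLOW
  req#9 t=5s (window 1): ALLOW
  req#10 t=5s (window 1): ALLOW
  req#11 t=5s (window 1): ALLOW
  req#12 t=5s (window 1): ALLOW
  req#13 t=6s (window 1): ALLOW
  req#14 t=7s (window 1): DENY
  req#15 t=7s (window 1): DENY
  req#16 t=8s (window 2): ALLOW
  req#17 t=8s (window 2): ALLOW
  req#18 t=8s (window 2): ALLOW
  req#19 t=9s (window 2): ALLOW
  req#20 t=10s (window 2): ALLOW
  req#21 t=10s (window 2): ALLOW
  req#22 t=10s (window 2): DENY
  req#23 t=11s (window 2): DENY

Allowed counts by window: 6 6 6

Answer: 6 6 6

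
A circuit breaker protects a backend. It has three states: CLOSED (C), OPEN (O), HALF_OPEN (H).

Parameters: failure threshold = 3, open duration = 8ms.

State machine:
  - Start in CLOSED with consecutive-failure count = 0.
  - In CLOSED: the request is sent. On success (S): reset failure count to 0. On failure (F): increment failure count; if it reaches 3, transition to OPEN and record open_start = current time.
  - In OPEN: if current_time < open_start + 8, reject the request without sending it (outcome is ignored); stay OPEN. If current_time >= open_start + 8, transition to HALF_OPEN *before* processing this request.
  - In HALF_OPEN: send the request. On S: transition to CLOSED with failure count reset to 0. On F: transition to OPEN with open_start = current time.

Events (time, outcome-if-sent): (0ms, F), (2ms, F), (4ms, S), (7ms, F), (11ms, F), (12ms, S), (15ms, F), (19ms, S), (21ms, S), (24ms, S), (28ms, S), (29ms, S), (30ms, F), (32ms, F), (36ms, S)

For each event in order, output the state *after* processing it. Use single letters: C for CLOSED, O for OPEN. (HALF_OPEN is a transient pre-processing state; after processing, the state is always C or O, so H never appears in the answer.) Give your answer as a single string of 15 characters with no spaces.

Answer: CCCCCCCCCCCCCCC

Derivation:
State after each event:
  event#1 t=0ms outcome=F: state=CLOSED
  event#2 t=2ms outcome=F: state=CLOSED
  event#3 t=4ms outcome=S: state=CLOSED
  event#4 t=7ms outcome=F: state=CLOSED
  event#5 t=11ms outcome=F: state=CLOSED
  event#6 t=12ms outcome=S: state=CLOSED
  event#7 t=15ms outcome=F: state=CLOSED
  event#8 t=19ms outcome=S: state=CLOSED
  event#9 t=21ms outcome=S: state=CLOSED
  event#10 t=24ms outcome=S: state=CLOSED
  event#11 t=28ms outcome=S: state=CLOSED
  event#12 t=29ms outcome=S: state=CLOSED
  event#13 t=30ms outcome=F: state=CLOSED
  event#14 t=32ms outcome=F: state=CLOSED
  event#15 t=36ms outcome=S: state=CLOSED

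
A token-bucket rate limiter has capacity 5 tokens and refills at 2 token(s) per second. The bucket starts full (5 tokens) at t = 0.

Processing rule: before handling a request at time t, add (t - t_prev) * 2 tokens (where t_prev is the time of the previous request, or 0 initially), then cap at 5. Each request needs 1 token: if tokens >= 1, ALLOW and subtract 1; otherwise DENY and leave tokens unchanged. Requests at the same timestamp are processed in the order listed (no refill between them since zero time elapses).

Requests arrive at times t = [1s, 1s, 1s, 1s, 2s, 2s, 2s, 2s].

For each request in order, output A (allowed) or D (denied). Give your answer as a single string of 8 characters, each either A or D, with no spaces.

Answer: AAAAAAAD

Derivation:
Simulating step by step:
  req#1 t=1s: ALLOW
  req#2 t=1s: ALLOW
  req#3 t=1s: ALLOW
  req#4 t=1s: ALLOW
  req#5 t=2s: ALLOW
  req#6 t=2s: ALLOW
  req#7 t=2s: ALLOW
  req#8 t=2s: DENY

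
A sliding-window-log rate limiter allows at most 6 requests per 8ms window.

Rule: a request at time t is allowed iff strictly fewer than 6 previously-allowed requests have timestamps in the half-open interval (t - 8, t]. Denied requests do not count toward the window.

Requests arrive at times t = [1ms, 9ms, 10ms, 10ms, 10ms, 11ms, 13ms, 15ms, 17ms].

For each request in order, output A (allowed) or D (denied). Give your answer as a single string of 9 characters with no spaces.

Tracking allowed requests in the window:
  req#1 t=1ms: ALLOW
  req#2 t=9ms: ALLOW
  req#3 t=10ms: ALLOW
  req#4 t=10ms: ALLOW
  req#5 t=10ms: ALLOW
  req#6 t=11ms: ALLOW
  req#7 t=13ms: ALLOW
  req#8 t=15ms: DENY
  req#9 t=17ms: ALLOW

Answer: AAAAAAADA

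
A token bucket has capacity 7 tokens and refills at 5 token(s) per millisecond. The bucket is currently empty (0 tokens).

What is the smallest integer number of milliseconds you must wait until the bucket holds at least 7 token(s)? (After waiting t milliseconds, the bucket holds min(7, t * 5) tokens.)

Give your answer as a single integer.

Need t * 5 >= 7, so t >= 7/5.
Smallest integer t = ceil(7/5) = 2.

Answer: 2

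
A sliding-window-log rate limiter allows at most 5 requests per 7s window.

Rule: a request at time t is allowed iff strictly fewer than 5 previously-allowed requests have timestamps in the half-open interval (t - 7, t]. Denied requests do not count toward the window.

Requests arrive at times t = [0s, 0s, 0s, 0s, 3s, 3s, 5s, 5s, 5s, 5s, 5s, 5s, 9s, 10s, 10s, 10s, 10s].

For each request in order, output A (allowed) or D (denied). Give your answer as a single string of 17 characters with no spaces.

Answer: AAAAADDDDDDDAAAAA

Derivation:
Tracking allowed requests in the window:
  req#1 t=0s: ALLOW
  req#2 t=0s: ALLOW
  req#3 t=0s: ALLOW
  req#4 t=0s: ALLOW
  req#5 t=3s: ALLOW
  req#6 t=3s: DENY
  req#7 t=5s: DENY
  req#8 t=5s: DENY
  req#9 t=5s: DENY
  req#10 t=5s: DENY
  req#11 t=5s: DENY
  req#12 t=5s: DENY
  req#13 t=9s: ALLOW
  req#14 t=10s: ALLOW
  req#15 t=10s: ALLOW
  req#16 t=10s: ALLOW
  req#17 t=10s: ALLOW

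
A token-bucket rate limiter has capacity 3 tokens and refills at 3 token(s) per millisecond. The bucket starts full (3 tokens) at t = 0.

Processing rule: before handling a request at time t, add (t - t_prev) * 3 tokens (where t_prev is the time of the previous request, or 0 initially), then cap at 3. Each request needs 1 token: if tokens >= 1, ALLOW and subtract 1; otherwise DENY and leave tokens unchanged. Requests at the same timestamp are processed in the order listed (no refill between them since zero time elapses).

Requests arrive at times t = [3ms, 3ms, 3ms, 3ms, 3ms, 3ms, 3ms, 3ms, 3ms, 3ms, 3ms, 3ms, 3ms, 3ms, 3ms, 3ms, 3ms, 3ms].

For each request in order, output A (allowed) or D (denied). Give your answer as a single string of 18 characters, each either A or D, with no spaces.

Answer: AAADDDDDDDDDDDDDDD

Derivation:
Simulating step by step:
  req#1 t=3ms: ALLOW
  req#2 t=3ms: ALLOW
  req#3 t=3ms: ALLOW
  req#4 t=3ms: DENY
  req#5 t=3ms: DENY
  req#6 t=3ms: DENY
  req#7 t=3ms: DENY
  req#8 t=3ms: DENY
  req#9 t=3ms: DENY
  req#10 t=3ms: DENY
  req#11 t=3ms: DENY
  req#12 t=3ms: DENY
  req#13 t=3ms: DENY
  req#14 t=3ms: DENY
  req#15 t=3ms: DENY
  req#16 t=3ms: DENY
  req#17 t=3ms: DENY
  req#18 t=3ms: DENY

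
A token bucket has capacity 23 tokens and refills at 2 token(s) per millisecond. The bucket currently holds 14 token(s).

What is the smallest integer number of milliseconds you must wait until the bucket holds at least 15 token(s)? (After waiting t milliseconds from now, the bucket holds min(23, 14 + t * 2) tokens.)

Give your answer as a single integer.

Answer: 1

Derivation:
Need 14 + t * 2 >= 15, so t >= 1/2.
Smallest integer t = ceil(1/2) = 1.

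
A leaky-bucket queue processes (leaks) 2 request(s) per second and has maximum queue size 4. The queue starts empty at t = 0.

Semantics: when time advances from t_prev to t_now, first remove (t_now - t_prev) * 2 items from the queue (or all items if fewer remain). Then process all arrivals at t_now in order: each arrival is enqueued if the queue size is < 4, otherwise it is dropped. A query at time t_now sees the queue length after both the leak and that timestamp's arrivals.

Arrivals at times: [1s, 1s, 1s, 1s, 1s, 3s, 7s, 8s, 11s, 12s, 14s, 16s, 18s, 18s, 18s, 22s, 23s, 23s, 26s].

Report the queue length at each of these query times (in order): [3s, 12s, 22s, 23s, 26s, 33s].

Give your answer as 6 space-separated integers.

Queue lengths at query times:
  query t=3s: backlog = 1
  query t=12s: backlog = 1
  query t=22s: backlog = 1
  query t=23s: backlog = 2
  query t=26s: backlog = 1
  query t=33s: backlog = 0

Answer: 1 1 1 2 1 0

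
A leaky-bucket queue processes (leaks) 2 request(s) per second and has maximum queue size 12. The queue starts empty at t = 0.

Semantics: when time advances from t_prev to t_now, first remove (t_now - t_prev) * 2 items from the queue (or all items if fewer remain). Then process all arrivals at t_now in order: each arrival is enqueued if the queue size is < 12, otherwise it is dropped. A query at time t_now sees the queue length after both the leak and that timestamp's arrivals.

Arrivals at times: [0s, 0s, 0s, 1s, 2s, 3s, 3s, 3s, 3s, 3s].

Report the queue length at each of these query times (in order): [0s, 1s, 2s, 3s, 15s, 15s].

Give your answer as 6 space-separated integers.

Answer: 3 2 1 5 0 0

Derivation:
Queue lengths at query times:
  query t=0s: backlog = 3
  query t=1s: backlog = 2
  query t=2s: backlog = 1
  query t=3s: backlog = 5
  query t=15s: backlog = 0
  query t=15s: backlog = 0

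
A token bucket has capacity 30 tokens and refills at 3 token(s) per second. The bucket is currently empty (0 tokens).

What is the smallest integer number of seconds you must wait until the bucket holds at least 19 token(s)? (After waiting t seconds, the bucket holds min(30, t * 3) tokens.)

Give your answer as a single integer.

Answer: 7

Derivation:
Need t * 3 >= 19, so t >= 19/3.
Smallest integer t = ceil(19/3) = 7.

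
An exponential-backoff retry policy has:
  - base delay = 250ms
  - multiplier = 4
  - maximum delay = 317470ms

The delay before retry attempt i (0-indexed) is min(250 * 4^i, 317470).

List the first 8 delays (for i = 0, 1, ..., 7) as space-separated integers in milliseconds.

Answer: 250 1000 4000 16000 64000 256000 317470 317470

Derivation:
Computing each delay:
  i=0: min(250*4^0, 317470) = 250
  i=1: min(250*4^1, 317470) = 1000
  i=2: min(250*4^2, 317470) = 4000
  i=3: min(250*4^3, 317470) = 16000
  i=4: min(250*4^4, 317470) = 64000
  i=5: min(250*4^5, 317470) = 256000
  i=6: min(250*4^6, 317470) = 317470
  i=7: min(250*4^7, 317470) = 317470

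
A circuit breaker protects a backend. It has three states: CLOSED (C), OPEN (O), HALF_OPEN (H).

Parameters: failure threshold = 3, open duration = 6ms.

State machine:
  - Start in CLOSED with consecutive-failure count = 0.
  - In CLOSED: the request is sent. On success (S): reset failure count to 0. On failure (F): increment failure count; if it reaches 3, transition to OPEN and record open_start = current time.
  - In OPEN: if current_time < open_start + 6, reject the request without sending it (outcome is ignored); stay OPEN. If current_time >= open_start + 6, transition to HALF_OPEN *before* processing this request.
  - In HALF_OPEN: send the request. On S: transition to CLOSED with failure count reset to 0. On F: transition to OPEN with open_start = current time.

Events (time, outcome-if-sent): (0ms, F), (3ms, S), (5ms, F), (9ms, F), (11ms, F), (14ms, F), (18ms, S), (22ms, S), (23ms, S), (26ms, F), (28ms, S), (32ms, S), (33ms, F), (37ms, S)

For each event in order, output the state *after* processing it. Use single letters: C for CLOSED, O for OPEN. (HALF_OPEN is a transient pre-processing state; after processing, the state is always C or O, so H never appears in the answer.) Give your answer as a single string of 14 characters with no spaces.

State after each event:
  event#1 t=0ms outcome=F: state=CLOSED
  event#2 t=3ms outcome=S: state=CLOSED
  event#3 t=5ms outcome=F: state=CLOSED
  event#4 t=9ms outcome=F: state=CLOSED
  event#5 t=11ms outcome=F: state=OPEN
  event#6 t=14ms outcome=F: state=OPEN
  event#7 t=18ms outcome=S: state=CLOSED
  event#8 t=22ms outcome=S: state=CLOSED
  event#9 t=23ms outcome=S: state=CLOSED
  event#10 t=26ms outcome=F: state=CLOSED
  event#11 t=28ms outcome=S: state=CLOSED
  event#12 t=32ms outcome=S: state=CLOSED
  event#13 t=33ms outcome=F: state=CLOSED
  event#14 t=37ms outcome=S: state=CLOSED

Answer: CCCCOOCCCCCCCC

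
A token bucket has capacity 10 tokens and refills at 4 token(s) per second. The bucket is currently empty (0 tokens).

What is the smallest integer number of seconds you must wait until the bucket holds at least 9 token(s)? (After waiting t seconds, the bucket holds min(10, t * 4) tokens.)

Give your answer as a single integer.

Need t * 4 >= 9, so t >= 9/4.
Smallest integer t = ceil(9/4) = 3.

Answer: 3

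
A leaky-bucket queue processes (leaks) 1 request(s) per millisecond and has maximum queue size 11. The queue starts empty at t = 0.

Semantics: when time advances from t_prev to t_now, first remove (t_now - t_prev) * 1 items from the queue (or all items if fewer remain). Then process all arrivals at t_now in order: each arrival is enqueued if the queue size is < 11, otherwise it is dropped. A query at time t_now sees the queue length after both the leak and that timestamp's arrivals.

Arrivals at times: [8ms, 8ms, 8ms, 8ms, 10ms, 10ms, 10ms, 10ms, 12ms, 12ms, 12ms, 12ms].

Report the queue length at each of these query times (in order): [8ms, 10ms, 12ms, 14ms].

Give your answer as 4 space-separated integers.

Answer: 4 6 8 6

Derivation:
Queue lengths at query times:
  query t=8ms: backlog = 4
  query t=10ms: backlog = 6
  query t=12ms: backlog = 8
  query t=14ms: backlog = 6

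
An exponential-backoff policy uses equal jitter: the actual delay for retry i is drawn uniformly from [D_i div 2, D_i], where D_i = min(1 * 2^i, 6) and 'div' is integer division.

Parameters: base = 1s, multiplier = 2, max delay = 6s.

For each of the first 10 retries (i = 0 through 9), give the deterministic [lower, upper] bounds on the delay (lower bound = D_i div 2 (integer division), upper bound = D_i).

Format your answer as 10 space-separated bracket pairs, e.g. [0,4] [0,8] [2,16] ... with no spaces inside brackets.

Computing bounds per retry:
  i=0: D_i=min(1*2^0,6)=1, bounds=[0,1]
  i=1: D_i=min(1*2^1,6)=2, bounds=[1,2]
  i=2: D_i=min(1*2^2,6)=4, bounds=[2,4]
  i=3: D_i=min(1*2^3,6)=6, bounds=[3,6]
  i=4: D_i=min(1*2^4,6)=6, bounds=[3,6]
  i=5: D_i=min(1*2^5,6)=6, bounds=[3,6]
  i=6: D_i=min(1*2^6,6)=6, bounds=[3,6]
  i=7: D_i=min(1*2^7,6)=6, bounds=[3,6]
  i=8: D_i=min(1*2^8,6)=6, bounds=[3,6]
  i=9: D_i=min(1*2^9,6)=6, bounds=[3,6]

Answer: [0,1] [1,2] [2,4] [3,6] [3,6] [3,6] [3,6] [3,6] [3,6] [3,6]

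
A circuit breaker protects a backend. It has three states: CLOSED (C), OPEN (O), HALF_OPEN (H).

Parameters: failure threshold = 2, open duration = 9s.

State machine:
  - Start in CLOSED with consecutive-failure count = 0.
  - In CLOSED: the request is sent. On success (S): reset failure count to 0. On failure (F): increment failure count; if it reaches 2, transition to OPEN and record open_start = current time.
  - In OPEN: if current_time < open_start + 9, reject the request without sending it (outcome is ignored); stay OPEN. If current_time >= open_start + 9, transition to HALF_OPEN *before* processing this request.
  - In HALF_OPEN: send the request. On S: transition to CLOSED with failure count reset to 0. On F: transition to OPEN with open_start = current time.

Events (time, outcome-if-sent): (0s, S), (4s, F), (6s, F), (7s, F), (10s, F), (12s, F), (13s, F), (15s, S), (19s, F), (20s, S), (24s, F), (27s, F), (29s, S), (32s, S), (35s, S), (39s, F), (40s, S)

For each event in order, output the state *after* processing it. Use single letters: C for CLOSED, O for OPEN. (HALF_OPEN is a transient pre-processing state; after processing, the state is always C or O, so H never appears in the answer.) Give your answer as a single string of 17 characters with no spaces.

Answer: CCOOOOOCCCCOOOOOO

Derivation:
State after each event:
  event#1 t=0s outcome=S: state=CLOSED
  event#2 t=4s outcome=F: state=CLOSED
  event#3 t=6s outcome=F: state=OPEN
  event#4 t=7s outcome=F: state=OPEN
  event#5 t=10s outcome=F: state=OPEN
  event#6 t=12s outcome=F: state=OPEN
  event#7 t=13s outcome=F: state=OPEN
  event#8 t=15s outcome=S: state=CLOSED
  event#9 t=19s outcome=F: state=CLOSED
  event#10 t=20s outcome=S: state=CLOSED
  event#11 t=24s outcome=F: state=CLOSED
  event#12 t=27s outcome=F: state=OPEN
  event#13 t=29s outcome=S: state=OPEN
  event#14 t=32s outcome=S: state=OPEN
  event#15 t=35s outcome=S: state=OPEN
  event#16 t=39s outcome=F: state=OPEN
  event#17 t=40s outcome=S: state=OPEN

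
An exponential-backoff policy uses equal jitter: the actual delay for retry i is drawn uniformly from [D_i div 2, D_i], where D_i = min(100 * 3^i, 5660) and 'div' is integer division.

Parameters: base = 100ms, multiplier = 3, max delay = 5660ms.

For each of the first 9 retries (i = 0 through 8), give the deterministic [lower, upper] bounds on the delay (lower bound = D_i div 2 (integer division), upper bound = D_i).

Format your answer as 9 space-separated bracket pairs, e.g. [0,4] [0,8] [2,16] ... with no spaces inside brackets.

Computing bounds per retry:
  i=0: D_i=min(100*3^0,5660)=100, bounds=[50,100]
  i=1: D_i=min(100*3^1,5660)=300, bounds=[150,300]
  i=2: D_i=min(100*3^2,5660)=900, bounds=[450,900]
  i=3: D_i=min(100*3^3,5660)=2700, bounds=[1350,2700]
  i=4: D_i=min(100*3^4,5660)=5660, bounds=[2830,5660]
  i=5: D_i=min(100*3^5,5660)=5660, bounds=[2830,5660]
  i=6: D_i=min(100*3^6,5660)=5660, bounds=[2830,5660]
  i=7: D_i=min(100*3^7,5660)=5660, bounds=[2830,5660]
  i=8: D_i=min(100*3^8,5660)=5660, bounds=[2830,5660]

Answer: [50,100] [150,300] [450,900] [1350,2700] [2830,5660] [2830,5660] [2830,5660] [2830,5660] [2830,5660]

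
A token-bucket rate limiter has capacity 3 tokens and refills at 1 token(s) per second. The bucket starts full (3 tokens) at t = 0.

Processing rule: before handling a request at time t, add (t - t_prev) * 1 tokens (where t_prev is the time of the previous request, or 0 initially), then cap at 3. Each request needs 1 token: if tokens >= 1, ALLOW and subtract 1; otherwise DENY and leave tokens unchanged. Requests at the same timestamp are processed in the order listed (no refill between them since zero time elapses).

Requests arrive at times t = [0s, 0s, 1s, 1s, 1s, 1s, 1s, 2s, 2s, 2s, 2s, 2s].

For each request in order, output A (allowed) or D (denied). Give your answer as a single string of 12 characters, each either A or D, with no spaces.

Answer: AAAADDDADDDD

Derivation:
Simulating step by step:
  req#1 t=0s: ALLOW
  req#2 t=0s: ALLOW
  req#3 t=1s: ALLOW
  req#4 t=1s: ALLOW
  req#5 t=1s: DENY
  req#6 t=1s: DENY
  req#7 t=1s: DENY
  req#8 t=2s: ALLOW
  req#9 t=2s: DENY
  req#10 t=2s: DENY
  req#11 t=2s: DENY
  req#12 t=2s: DENY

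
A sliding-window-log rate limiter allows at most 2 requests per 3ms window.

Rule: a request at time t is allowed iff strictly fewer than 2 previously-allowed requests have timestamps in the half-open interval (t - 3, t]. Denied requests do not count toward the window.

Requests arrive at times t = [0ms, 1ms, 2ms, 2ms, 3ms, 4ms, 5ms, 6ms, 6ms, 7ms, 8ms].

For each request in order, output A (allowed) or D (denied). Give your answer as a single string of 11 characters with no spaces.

Answer: AADDAADADAD

Derivation:
Tracking allowed requests in the window:
  req#1 t=0ms: ALLOW
  req#2 t=1ms: ALLOW
  req#3 t=2ms: DENY
  req#4 t=2ms: DENY
  req#5 t=3ms: ALLOW
  req#6 t=4ms: ALLOW
  req#7 t=5ms: DENY
  req#8 t=6ms: ALLOW
  req#9 t=6ms: DENY
  req#10 t=7ms: ALLOW
  req#11 t=8ms: DENY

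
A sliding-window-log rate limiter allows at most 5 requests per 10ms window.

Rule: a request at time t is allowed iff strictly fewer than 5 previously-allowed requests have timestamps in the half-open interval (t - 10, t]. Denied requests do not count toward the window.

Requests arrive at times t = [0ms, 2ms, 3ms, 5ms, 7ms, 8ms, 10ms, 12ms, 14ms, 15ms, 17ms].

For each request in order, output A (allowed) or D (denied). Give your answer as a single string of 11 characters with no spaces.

Answer: AAAAADAAAAA

Derivation:
Tracking allowed requests in the window:
  req#1 t=0ms: ALLOW
  req#2 t=2ms: ALLOW
  req#3 t=3ms: ALLOW
  req#4 t=5ms: ALLOW
  req#5 t=7ms: ALLOW
  req#6 t=8ms: DENY
  req#7 t=10ms: ALLOW
  req#8 t=12ms: ALLOW
  req#9 t=14ms: ALLOW
  req#10 t=15ms: ALLOW
  req#11 t=17ms: ALLOW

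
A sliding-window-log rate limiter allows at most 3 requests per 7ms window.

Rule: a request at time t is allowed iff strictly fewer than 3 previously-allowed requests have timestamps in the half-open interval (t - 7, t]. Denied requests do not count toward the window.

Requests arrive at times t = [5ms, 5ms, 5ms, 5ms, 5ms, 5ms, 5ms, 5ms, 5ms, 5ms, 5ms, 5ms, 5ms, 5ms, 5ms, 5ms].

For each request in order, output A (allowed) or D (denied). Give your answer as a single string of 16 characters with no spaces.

Tracking allowed requests in the window:
  req#1 t=5ms: ALLOW
  req#2 t=5ms: ALLOW
  req#3 t=5ms: ALLOW
  req#4 t=5ms: DENY
  req#5 t=5ms: DENY
  req#6 t=5ms: DENY
  req#7 t=5ms: DENY
  req#8 t=5ms: DENY
  req#9 t=5ms: DENY
  req#10 t=5ms: DENY
  req#11 t=5ms: DENY
  req#12 t=5ms: DENY
  req#13 t=5ms: DENY
  req#14 t=5ms: DENY
  req#15 t=5ms: DENY
  req#16 t=5ms: DENY

Answer: AAADDDDDDDDDDDDD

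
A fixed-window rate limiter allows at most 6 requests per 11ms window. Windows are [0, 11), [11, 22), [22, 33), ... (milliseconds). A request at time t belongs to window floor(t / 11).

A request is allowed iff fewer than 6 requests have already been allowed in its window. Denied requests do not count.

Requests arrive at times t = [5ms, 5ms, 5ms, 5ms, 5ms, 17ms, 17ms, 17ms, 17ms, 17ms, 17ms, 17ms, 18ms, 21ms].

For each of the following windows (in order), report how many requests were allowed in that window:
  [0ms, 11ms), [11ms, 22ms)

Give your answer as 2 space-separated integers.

Answer: 5 6

Derivation:
Processing requests:
  req#1 t=5ms (window 0): ALLOW
  req#2 t=5ms (window 0): ALLOW
  req#3 t=5ms (window 0): ALLOW
  req#4 t=5ms (window 0): ALLOW
  req#5 t=5ms (window 0): ALLOW
  req#6 t=17ms (window 1): ALLOW
  req#7 t=17ms (window 1): ALLOW
  req#8 t=17ms (window 1): ALLOW
  req#9 t=17ms (window 1): ALLOW
  req#10 t=17ms (window 1): ALLOW
  req#11 t=17ms (window 1): ALLOW
  req#12 t=17ms (window 1): DENY
  req#13 t=18ms (window 1): DENY
  req#14 t=21ms (window 1): DENY

Allowed counts by window: 5 6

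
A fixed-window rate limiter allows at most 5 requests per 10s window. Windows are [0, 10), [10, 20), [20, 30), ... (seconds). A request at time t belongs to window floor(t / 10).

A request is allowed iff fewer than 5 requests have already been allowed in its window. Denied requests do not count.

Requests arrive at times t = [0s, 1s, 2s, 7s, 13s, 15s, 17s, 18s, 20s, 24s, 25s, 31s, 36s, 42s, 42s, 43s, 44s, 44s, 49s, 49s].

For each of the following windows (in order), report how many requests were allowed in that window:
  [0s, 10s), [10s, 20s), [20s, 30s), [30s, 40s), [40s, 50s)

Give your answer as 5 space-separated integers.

Answer: 4 4 3 2 5

Derivation:
Processing requests:
  req#1 t=0s (window 0): ALLOW
  req#2 t=1s (window 0): ALLOW
  req#3 t=2s (window 0): ALLOW
  req#4 t=7s (window 0): ALLOW
  req#5 t=13s (window 1): ALLOW
  req#6 t=15s (window 1): ALLOW
  req#7 t=17s (window 1): ALLOW
  req#8 t=18s (window 1): ALLOW
  req#9 t=20s (window 2): ALLOW
  req#10 t=24s (window 2): ALLOW
  req#11 t=25s (window 2): ALLOW
  req#12 t=31s (window 3): ALLOW
  req#13 t=36s (window 3): ALLOW
  req#14 t=42s (window 4): ALLOW
  req#15 t=42s (window 4): ALLOW
  req#16 t=43s (window 4): ALLOW
  req#17 t=44s (window 4): ALLOW
  req#18 t=44s (window 4): ALLOW
  req#19 t=49s (window 4): DENY
  req#20 t=49s (window 4): DENY

Allowed counts by window: 4 4 3 2 5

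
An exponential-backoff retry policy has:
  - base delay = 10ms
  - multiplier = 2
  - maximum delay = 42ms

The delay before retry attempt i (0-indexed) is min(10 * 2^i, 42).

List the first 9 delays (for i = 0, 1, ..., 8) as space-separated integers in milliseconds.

Computing each delay:
  i=0: min(10*2^0, 42) = 10
  i=1: min(10*2^1, 42) = 20
  i=2: min(10*2^2, 42) = 40
  i=3: min(10*2^3, 42) = 42
  i=4: min(10*2^4, 42) = 42
  i=5: min(10*2^5, 42) = 42
  i=6: min(10*2^6, 42) = 42
  i=7: min(10*2^7, 42) = 42
  i=8: min(10*2^8, 42) = 42

Answer: 10 20 40 42 42 42 42 42 42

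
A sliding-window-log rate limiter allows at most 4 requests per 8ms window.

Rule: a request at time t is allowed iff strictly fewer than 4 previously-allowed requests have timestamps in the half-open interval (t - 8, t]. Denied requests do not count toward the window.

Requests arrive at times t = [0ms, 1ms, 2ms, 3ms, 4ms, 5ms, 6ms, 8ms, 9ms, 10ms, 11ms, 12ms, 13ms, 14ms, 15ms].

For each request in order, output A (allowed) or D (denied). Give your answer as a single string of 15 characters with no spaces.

Tracking allowed requests in the window:
  req#1 t=0ms: ALLOW
  req#2 t=1ms: ALLOW
  req#3 t=2ms: ALLOW
  req#4 t=3ms: ALLOW
  req#5 t=4ms: DENY
  req#6 t=5ms: DENY
  req#7 t=6ms: DENY
  req#8 t=8ms: ALLOW
  req#9 t=9ms: ALLOW
  req#10 t=10ms: ALLOW
  req#11 t=11ms: ALLOW
  req#12 t=12ms: DENY
  req#13 t=13ms: DENY
  req#14 t=14ms: DENY
  req#15 t=15ms: DENY

Answer: AAAADDDAAAADDDD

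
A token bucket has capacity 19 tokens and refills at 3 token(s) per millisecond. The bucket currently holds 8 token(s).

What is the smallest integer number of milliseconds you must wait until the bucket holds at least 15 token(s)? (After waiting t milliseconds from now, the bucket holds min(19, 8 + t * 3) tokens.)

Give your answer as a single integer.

Answer: 3

Derivation:
Need 8 + t * 3 >= 15, so t >= 7/3.
Smallest integer t = ceil(7/3) = 3.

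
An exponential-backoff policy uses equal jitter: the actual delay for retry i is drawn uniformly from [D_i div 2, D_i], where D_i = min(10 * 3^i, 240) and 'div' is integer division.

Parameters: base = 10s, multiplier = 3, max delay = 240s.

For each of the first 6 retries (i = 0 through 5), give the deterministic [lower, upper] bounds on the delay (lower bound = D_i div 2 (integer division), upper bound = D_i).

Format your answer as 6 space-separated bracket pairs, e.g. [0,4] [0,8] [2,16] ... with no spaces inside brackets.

Answer: [5,10] [15,30] [45,90] [120,240] [120,240] [120,240]

Derivation:
Computing bounds per retry:
  i=0: D_i=min(10*3^0,240)=10, bounds=[5,10]
  i=1: D_i=min(10*3^1,240)=30, bounds=[15,30]
  i=2: D_i=min(10*3^2,240)=90, bounds=[45,90]
  i=3: D_i=min(10*3^3,240)=240, bounds=[120,240]
  i=4: D_i=min(10*3^4,240)=240, bounds=[120,240]
  i=5: D_i=min(10*3^5,240)=240, bounds=[120,240]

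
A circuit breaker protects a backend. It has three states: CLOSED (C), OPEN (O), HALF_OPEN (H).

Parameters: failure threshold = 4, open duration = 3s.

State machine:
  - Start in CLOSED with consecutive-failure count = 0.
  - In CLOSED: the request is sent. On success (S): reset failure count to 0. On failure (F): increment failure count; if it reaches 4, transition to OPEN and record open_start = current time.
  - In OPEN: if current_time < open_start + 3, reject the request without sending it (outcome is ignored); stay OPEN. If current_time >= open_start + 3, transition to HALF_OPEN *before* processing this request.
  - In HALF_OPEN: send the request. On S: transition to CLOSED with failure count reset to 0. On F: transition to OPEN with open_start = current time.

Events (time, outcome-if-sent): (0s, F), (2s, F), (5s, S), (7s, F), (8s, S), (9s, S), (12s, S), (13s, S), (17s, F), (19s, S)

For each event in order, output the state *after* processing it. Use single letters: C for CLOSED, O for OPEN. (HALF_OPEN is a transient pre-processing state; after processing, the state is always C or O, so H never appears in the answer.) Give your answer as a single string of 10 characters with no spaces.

Answer: CCCCCCCCCC

Derivation:
State after each event:
  event#1 t=0s outcome=F: state=CLOSED
  event#2 t=2s outcome=F: state=CLOSED
  event#3 t=5s outcome=S: state=CLOSED
  event#4 t=7s outcome=F: state=CLOSED
  event#5 t=8s outcome=S: state=CLOSED
  event#6 t=9s outcome=S: state=CLOSED
  event#7 t=12s outcome=S: state=CLOSED
  event#8 t=13s outcome=S: state=CLOSED
  event#9 t=17s outcome=F: state=CLOSED
  event#10 t=19s outcome=S: state=CLOSED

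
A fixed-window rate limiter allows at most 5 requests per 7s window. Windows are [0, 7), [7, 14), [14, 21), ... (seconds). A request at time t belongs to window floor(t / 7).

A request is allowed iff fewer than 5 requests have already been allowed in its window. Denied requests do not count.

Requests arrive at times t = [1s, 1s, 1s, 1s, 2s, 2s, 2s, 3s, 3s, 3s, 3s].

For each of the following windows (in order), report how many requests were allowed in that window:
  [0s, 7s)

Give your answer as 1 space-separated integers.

Answer: 5

Derivation:
Processing requests:
  req#1 t=1s (window 0): ALLOW
  req#2 t=1s (window 0): ALLOW
  req#3 t=1s (window 0): ALLOW
  req#4 t=1s (window 0): ALLOW
  req#5 t=2s (window 0): ALLOW
  req#6 t=2s (window 0): DENY
  req#7 t=2s (window 0): DENY
  req#8 t=3s (window 0): DENY
  req#9 t=3s (window 0): DENY
  req#10 t=3s (window 0): DENY
  req#11 t=3s (window 0): DENY

Allowed counts by window: 5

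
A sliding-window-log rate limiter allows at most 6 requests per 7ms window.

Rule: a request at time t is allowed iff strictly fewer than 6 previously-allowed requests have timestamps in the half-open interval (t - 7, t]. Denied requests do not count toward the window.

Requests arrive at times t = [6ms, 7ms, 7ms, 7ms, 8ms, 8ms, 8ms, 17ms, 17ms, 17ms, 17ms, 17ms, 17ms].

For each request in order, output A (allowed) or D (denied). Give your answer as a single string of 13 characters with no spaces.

Answer: AAAAAADAAAAAA

Derivation:
Tracking allowed requests in the window:
  req#1 t=6ms: ALLOW
  req#2 t=7ms: ALLOW
  req#3 t=7ms: ALLOW
  req#4 t=7ms: ALLOW
  req#5 t=8ms: ALLOW
  req#6 t=8ms: ALLOW
  req#7 t=8ms: DENY
  req#8 t=17ms: ALLOW
  req#9 t=17ms: ALLOW
  req#10 t=17ms: ALLOW
  req#11 t=17ms: ALLOW
  req#12 t=17ms: ALLOW
  req#13 t=17ms: ALLOW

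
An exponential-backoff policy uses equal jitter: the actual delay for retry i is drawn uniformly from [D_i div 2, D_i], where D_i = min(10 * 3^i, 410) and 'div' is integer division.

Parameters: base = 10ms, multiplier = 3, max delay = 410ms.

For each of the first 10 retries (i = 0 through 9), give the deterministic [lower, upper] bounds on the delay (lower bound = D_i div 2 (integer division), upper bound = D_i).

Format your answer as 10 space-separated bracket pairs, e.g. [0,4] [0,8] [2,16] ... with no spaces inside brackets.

Answer: [5,10] [15,30] [45,90] [135,270] [205,410] [205,410] [205,410] [205,410] [205,410] [205,410]

Derivation:
Computing bounds per retry:
  i=0: D_i=min(10*3^0,410)=10, bounds=[5,10]
  i=1: D_i=min(10*3^1,410)=30, bounds=[15,30]
  i=2: D_i=min(10*3^2,410)=90, bounds=[45,90]
  i=3: D_i=min(10*3^3,410)=270, bounds=[135,270]
  i=4: D_i=min(10*3^4,410)=410, bounds=[205,410]
  i=5: D_i=min(10*3^5,410)=410, bounds=[205,410]
  i=6: D_i=min(10*3^6,410)=410, bounds=[205,410]
  i=7: D_i=min(10*3^7,410)=410, bounds=[205,410]
  i=8: D_i=min(10*3^8,410)=410, bounds=[205,410]
  i=9: D_i=min(10*3^9,410)=410, bounds=[205,410]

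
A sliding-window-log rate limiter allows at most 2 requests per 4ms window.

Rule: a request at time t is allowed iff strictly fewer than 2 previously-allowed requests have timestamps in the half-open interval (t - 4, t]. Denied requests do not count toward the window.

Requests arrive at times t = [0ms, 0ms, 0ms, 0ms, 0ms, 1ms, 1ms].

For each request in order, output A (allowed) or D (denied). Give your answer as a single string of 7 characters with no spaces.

Answer: AADDDDD

Derivation:
Tracking allowed requests in the window:
  req#1 t=0ms: ALLOW
  req#2 t=0ms: ALLOW
  req#3 t=0ms: DENY
  req#4 t=0ms: DENY
  req#5 t=0ms: DENY
  req#6 t=1ms: DENY
  req#7 t=1ms: DENY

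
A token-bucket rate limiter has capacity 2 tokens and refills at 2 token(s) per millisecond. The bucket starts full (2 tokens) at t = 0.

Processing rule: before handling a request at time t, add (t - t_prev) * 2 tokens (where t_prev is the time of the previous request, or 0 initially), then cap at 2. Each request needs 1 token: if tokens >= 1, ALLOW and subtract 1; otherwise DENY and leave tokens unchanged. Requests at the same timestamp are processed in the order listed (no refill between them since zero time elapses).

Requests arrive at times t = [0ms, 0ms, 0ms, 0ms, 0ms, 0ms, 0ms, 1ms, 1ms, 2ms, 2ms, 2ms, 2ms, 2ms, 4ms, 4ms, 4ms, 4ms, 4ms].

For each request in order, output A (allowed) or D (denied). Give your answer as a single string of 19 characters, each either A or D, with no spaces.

Answer: AADDDDDAAAADDDAADDD

Derivation:
Simulating step by step:
  req#1 t=0ms: ALLOW
  req#2 t=0ms: ALLOW
  req#3 t=0ms: DENY
  req#4 t=0ms: DENY
  req#5 t=0ms: DENY
  req#6 t=0ms: DENY
  req#7 t=0ms: DENY
  req#8 t=1ms: ALLOW
  req#9 t=1ms: ALLOW
  req#10 t=2ms: ALLOW
  req#11 t=2ms: ALLOW
  req#12 t=2ms: DENY
  req#13 t=2ms: DENY
  req#14 t=2ms: DENY
  req#15 t=4ms: ALLOW
  req#16 t=4ms: ALLOW
  req#17 t=4ms: DENY
  req#18 t=4ms: DENY
  req#19 t=4ms: DENY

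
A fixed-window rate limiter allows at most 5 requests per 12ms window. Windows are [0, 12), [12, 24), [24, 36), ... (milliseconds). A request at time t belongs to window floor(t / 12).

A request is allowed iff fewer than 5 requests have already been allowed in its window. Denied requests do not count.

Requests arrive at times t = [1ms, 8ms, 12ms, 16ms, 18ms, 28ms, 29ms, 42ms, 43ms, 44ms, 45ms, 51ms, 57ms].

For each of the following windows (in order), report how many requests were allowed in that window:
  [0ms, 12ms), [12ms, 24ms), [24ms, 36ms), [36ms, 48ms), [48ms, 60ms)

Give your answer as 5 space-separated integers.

Processing requests:
  req#1 t=1ms (window 0): ALLOW
  req#2 t=8ms (window 0): ALLOW
  req#3 t=12ms (window 1): ALLOW
  req#4 t=16ms (window 1): ALLOW
  req#5 t=18ms (window 1): ALLOW
  req#6 t=28ms (window 2): ALLOW
  req#7 t=29ms (window 2): ALLOW
  req#8 t=42ms (window 3): ALLOW
  req#9 t=43ms (window 3): ALLOW
  req#10 t=44ms (window 3): ALLOW
  req#11 t=45ms (window 3): ALLOW
  req#12 t=51ms (window 4): ALLOW
  req#13 t=57ms (window 4): ALLOW

Allowed counts by window: 2 3 2 4 2

Answer: 2 3 2 4 2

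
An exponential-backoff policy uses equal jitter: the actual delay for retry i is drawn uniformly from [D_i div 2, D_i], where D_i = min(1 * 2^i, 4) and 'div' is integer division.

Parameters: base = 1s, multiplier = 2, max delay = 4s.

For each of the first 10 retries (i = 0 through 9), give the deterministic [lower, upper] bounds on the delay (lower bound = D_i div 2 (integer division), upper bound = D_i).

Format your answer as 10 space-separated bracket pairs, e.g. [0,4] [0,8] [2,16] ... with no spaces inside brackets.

Computing bounds per retry:
  i=0: D_i=min(1*2^0,4)=1, bounds=[0,1]
  i=1: D_i=min(1*2^1,4)=2, bounds=[1,2]
  i=2: D_i=min(1*2^2,4)=4, bounds=[2,4]
  i=3: D_i=min(1*2^3,4)=4, bounds=[2,4]
  i=4: D_i=min(1*2^4,4)=4, bounds=[2,4]
  i=5: D_i=min(1*2^5,4)=4, bounds=[2,4]
  i=6: D_i=min(1*2^6,4)=4, bounds=[2,4]
  i=7: D_i=min(1*2^7,4)=4, bounds=[2,4]
  i=8: D_i=min(1*2^8,4)=4, bounds=[2,4]
  i=9: D_i=min(1*2^9,4)=4, bounds=[2,4]

Answer: [0,1] [1,2] [2,4] [2,4] [2,4] [2,4] [2,4] [2,4] [2,4] [2,4]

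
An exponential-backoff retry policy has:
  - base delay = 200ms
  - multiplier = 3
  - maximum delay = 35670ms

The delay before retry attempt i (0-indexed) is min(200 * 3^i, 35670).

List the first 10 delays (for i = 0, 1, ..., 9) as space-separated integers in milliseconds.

Computing each delay:
  i=0: min(200*3^0, 35670) = 200
  i=1: min(200*3^1, 35670) = 600
  i=2: min(200*3^2, 35670) = 1800
  i=3: min(200*3^3, 35670) = 5400
  i=4: min(200*3^4, 35670) = 16200
  i=5: min(200*3^5, 35670) = 35670
  i=6: min(200*3^6, 35670) = 35670
  i=7: min(200*3^7, 35670) = 35670
  i=8: min(200*3^8, 35670) = 35670
  i=9: min(200*3^9, 35670) = 35670

Answer: 200 600 1800 5400 16200 35670 35670 35670 35670 35670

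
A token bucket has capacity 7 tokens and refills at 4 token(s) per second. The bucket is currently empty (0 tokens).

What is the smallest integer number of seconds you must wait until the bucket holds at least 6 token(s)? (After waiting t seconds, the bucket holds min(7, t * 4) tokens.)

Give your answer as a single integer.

Answer: 2

Derivation:
Need t * 4 >= 6, so t >= 6/4.
Smallest integer t = ceil(6/4) = 2.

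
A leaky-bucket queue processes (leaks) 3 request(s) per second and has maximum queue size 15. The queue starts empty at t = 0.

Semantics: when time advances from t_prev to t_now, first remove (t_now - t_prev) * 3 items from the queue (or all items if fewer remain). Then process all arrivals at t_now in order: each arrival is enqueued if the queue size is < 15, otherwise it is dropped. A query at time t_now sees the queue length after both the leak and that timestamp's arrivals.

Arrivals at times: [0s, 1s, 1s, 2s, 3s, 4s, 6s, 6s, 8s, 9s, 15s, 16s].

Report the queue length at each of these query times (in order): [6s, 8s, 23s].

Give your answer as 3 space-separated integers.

Answer: 2 1 0

Derivation:
Queue lengths at query times:
  query t=6s: backlog = 2
  query t=8s: backlog = 1
  query t=23s: backlog = 0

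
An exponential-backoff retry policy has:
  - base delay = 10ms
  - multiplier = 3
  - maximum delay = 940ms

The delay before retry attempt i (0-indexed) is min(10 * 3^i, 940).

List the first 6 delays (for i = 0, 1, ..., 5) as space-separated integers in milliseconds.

Answer: 10 30 90 270 810 940

Derivation:
Computing each delay:
  i=0: min(10*3^0, 940) = 10
  i=1: min(10*3^1, 940) = 30
  i=2: min(10*3^2, 940) = 90
  i=3: min(10*3^3, 940) = 270
  i=4: min(10*3^4, 940) = 810
  i=5: min(10*3^5, 940) = 940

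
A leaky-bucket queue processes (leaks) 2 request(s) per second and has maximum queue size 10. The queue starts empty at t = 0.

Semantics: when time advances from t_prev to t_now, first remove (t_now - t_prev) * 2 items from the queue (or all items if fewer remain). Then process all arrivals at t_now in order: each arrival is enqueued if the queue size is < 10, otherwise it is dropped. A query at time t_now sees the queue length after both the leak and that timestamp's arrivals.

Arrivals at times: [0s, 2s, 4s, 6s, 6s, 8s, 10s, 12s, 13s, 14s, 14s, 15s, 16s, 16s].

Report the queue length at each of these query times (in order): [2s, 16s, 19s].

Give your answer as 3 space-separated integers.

Answer: 1 2 0

Derivation:
Queue lengths at query times:
  query t=2s: backlog = 1
  query t=16s: backlog = 2
  query t=19s: backlog = 0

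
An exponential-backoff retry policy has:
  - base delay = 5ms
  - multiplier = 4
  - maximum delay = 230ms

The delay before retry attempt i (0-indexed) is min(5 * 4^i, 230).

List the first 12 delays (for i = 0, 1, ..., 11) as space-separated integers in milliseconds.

Computing each delay:
  i=0: min(5*4^0, 230) = 5
  i=1: min(5*4^1, 230) = 20
  i=2: min(5*4^2, 230) = 80
  i=3: min(5*4^3, 230) = 230
  i=4: min(5*4^4, 230) = 230
  i=5: min(5*4^5, 230) = 230
  i=6: min(5*4^6, 230) = 230
  i=7: min(5*4^7, 230) = 230
  i=8: min(5*4^8, 230) = 230
  i=9: min(5*4^9, 230) = 230
  i=10: min(5*4^10, 230) = 230
  i=11: min(5*4^11, 230) = 230

Answer: 5 20 80 230 230 230 230 230 230 230 230 230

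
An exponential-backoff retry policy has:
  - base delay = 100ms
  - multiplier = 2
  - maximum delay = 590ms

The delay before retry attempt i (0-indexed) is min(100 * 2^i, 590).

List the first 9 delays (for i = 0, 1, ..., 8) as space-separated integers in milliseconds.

Answer: 100 200 400 590 590 590 590 590 590

Derivation:
Computing each delay:
  i=0: min(100*2^0, 590) = 100
  i=1: min(100*2^1, 590) = 200
  i=2: min(100*2^2, 590) = 400
  i=3: min(100*2^3, 590) = 590
  i=4: min(100*2^4, 590) = 590
  i=5: min(100*2^5, 590) = 590
  i=6: min(100*2^6, 590) = 590
  i=7: min(100*2^7, 590) = 590
  i=8: min(100*2^8, 590) = 590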